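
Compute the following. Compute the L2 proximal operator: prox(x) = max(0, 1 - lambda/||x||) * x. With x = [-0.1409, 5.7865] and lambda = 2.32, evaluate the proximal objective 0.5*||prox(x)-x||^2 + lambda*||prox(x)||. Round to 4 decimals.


Step 1: Compute ||x||.
||x|| = 5.7882
Step 2: Compute scaling factor.
scale = max(0, 1 - 2.32/5.7882) = 0.5992
Step 3: prox(x) = [-0.0844, 3.4672]
||prox(x)|| = 3.4682
Step 4: Proximal objective.
0.5*||prox-x||^2 = 2.6912
lambda*||prox|| = 8.0462
Total = 10.7375


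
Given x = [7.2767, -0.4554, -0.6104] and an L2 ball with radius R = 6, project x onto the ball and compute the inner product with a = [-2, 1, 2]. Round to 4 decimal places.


Step 1: Compute ||x|| (intermediates to 6 decimals).
||x|| = sqrt(7.2767^2 + (-0.4554)^2 + (-0.6104)^2) = 7.316443
Step 2: Project.
Since ||x|| > R, scale = R/||x|| = 6/7.316443 = 0.820071, proj(x) = scale * x
proj(x) = [5.967411, -0.37346, -0.500571]
Step 3: Dot product.
a^T * proj(x) = -2*5.967411 + 1*(-0.37346) + 2*(-0.500571) = -13.3094


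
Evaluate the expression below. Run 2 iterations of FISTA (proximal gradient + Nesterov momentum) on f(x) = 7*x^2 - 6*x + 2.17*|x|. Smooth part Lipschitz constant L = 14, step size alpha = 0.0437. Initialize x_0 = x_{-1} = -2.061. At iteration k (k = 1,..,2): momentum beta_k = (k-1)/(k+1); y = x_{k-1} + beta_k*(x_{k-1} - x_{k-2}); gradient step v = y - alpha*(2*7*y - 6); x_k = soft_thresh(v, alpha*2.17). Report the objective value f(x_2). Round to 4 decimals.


FISTA on f(x) = 7*x^2 - 6*x + 2.17*|x|
L = 14, alpha = 0.0437
Iteration 1: beta = 0.0, y = -2.061 + 0.0*(-2.061 + 2.061) = -2.061
  grad(y) = -34.854, v = y - alpha*grad = -0.5379
  prox(v) = soft_thresh(-0.5379, 0.0948) = -0.4431
Iteration 2: beta = 0.3333, y = -0.4431 + 0.3333*(-0.4431 + 2.061) = 0.0963
  grad(y) = -4.6523, v = y - alpha*grad = 0.2996
  prox(v) = soft_thresh(0.2996, 0.0948) = 0.2047
f(x_2) = 7*0.2047^2 - 6*0.2047 + 2.17*|0.2047| = -0.4907


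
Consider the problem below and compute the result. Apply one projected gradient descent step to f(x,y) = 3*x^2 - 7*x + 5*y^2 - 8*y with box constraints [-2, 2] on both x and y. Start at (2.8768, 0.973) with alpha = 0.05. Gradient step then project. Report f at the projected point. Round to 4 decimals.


Step 1: Compute gradient at (2.8768, 0.973).
grad_x = 2*3*2.8768 - 7 = 10.2608
grad_y = 2*5*0.973 - 8 = 1.73
Step 2: Gradient step.
x_raw = 2.8768 - 0.05*10.2608 = 2.3638
y_raw = 0.973 - 0.05*1.73 = 0.8865
Step 3: Project onto [-2, 2].
x_proj = clip(2.3638) = 2.0
y_proj = clip(0.8865) = 0.8865
Step 4: Evaluate f.
f(2.0, 0.8865) = -5.1626


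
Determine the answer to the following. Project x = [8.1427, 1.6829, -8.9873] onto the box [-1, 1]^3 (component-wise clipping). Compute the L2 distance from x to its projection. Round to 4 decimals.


Project each component onto [-1, 1].
clip(8.1427) = 1.0, clip(1.6829) = 1.0, clip(-8.9873) = -1.0
Projection = [1.0, 1.0, -1.0]
Squared diffs: [51.0182, 0.4664, 63.797]
Distance = sqrt(115.2816) = 10.7369


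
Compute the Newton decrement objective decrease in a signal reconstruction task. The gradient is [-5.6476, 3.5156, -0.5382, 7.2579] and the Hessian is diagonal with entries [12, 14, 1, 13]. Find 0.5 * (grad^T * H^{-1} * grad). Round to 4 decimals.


Step 1: H is diagonal, so H^(-1) * g = [-0.4706, 0.2511, -0.5382, 0.5583].
Step 2: g^T H^(-1) g = sum_i g_i^2 / H_ii
  = (-5.6476)^2/12 + (3.5156)^2/14 + (-0.5382)^2/1 + (7.2579)^2/13
  = 2.6579 + 0.8828 + 0.2897 + 4.0521 = 7.8825
Step 3: Objective decrease = 0.5 * g^T H^(-1) g = 3.9413


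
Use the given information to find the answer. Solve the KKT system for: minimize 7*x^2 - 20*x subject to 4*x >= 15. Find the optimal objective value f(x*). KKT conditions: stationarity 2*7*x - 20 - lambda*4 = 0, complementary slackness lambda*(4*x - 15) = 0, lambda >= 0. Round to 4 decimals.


Step 1: Try lambda = 0 (constraint inactive).
x_unc = 20/(2*7) = 1.4286
Check: 4*1.4286 = 5.7144 < 15 -- violated!
Step 2: Constraint must be active: 4*x = 15
x* = 15/4 = 3.75
lambda = (2*7*3.75 - 20)/4 = 8.125
Step 3: Compute optimal value.
f(x*) = 7*3.75^2 - 20*3.75 = 23.4375


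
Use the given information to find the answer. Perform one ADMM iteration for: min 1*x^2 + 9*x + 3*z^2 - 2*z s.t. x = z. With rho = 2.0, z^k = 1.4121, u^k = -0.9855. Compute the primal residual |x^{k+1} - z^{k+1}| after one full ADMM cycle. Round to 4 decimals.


ADMM iteration with rho = 2.0, z^k = 1.4121, u^k = -0.9855
Step 1: x-update.
Minimize 1*x^2 + 9*x + (2.0/2)*(x - 1.4121 - 0.9855)^2
FOC: (2*1 + 2.0)*x = -9 + 2.0*(1.4121 + 0.9855)
x^{k+1} = -1.0512
Step 2: z-update.
Minimize 3*z^2 - 2*z + (2.0/2)*(-1.0512 - z - 0.9855)^2
FOC: (2*3 + 2.0)*z = 2 + 2.0*(-1.0512 - 0.9855)
z^{k+1} = -0.2592
Step 3: u-update.
u^{k+1} = -0.9855 - 1.0512 + 0.2592 = -1.7775
Step 4: Primal residual = |-1.0512 + 0.2592| = 0.792


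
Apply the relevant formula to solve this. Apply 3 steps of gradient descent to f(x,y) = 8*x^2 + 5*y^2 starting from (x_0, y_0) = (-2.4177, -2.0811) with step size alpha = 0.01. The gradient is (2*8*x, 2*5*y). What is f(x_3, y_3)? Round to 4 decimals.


Gradient descent on f(x,y) = 8*x^2 + 5*y^2.
Starting point: (-2.4177, -2.0811), alpha = 0.01
Step 1: grad_x = 2*8*-2.4177 = -38.6832, grad_y = 2*5*-2.0811 = -20.811
  x_1 = -2.4177 - 0.01*-38.6832 = -2.0309
  y_1 = -2.0811 - 0.01*-20.811 = -1.873
Step 2: grad_x = 2*8*-2.0309 = -32.4939, grad_y = 2*5*-1.873 = -18.7299
  x_2 = -2.0309 - 0.01*-32.4939 = -1.7059
  y_2 = -1.873 - 0.01*-18.7299 = -1.6857
Step 3: grad_x = 2*8*-1.7059 = -27.2949, grad_y = 2*5*-1.6857 = -16.8569
  x_3 = -1.7059 - 0.01*-27.2949 = -1.433
  y_3 = -1.6857 - 0.01*-16.8569 = -1.5171
f(-1.433, -1.5171) = 8*(-1.433)^2 + 5*(-1.5171)^2 = 27.9358


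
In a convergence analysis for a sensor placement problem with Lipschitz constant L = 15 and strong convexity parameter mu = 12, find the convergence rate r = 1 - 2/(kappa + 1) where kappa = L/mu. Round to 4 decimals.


Step 1: Compute the condition number.
kappa = L/mu = 15/12 = 1.25
Step 2: Compute the convergence rate.
r = 1 - 2/(kappa + 1) = 1 - 2*mu/(L + mu) = (L - mu)/(L + mu) = 3/27 = 0.1111


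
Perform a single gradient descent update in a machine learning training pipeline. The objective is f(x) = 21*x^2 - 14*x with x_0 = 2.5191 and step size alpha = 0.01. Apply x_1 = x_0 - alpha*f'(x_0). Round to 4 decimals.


We compute the gradient at x_0 and apply the update.
f'(x) = 42*x - 14
f'(2.5191) = 42*2.5191 - 14 = 91.8022
x_1 = 2.5191 - 0.01*91.8022 = 1.6011


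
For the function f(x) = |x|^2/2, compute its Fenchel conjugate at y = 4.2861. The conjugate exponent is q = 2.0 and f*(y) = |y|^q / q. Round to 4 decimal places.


The conjugate exponent q satisfies 1/p + 1/q = 1.
p = 2, so q = 2/(2 - 1) = 2.0
|y|^q = 4.2861^2.0 = 18.3707
f*(4.2861) = 18.3707 / 2.0 = 9.1853


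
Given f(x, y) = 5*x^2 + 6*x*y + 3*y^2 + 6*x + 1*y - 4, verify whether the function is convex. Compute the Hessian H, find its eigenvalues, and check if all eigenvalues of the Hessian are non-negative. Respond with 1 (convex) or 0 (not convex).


The Hessian of f(x,y) = 5*x^2 + 6*x*y + 3*y^2 + 6*x + 1*y - 4 is:
H = [[10, 6], [6, 6]]
Trace = 10 + 6 = 16
Determinant = 10*6 - (6)^2 = 24
Discriminant = (16)^2 - 4*24 = 160.0
Eigenvalues: lambda_1 = 1.6754, lambda_2 = 14.3246
The function is convex.

1


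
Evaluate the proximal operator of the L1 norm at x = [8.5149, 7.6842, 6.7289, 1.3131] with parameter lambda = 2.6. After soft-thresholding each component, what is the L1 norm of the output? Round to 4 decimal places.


Soft-thresholding with lambda = 2.6:
prox(8.5149) = sign(8.5149)*max(|8.5149| - 2.6, 0) = 5.9149
prox(7.6842) = sign(7.6842)*max(|7.6842| - 2.6, 0) = 5.0842
prox(6.7289) = sign(6.7289)*max(|6.7289| - 2.6, 0) = 4.1289
prox(1.3131) = sign(1.3131)*max(|1.3131| - 2.6, 0) = 0.0
prox(x) = [5.9149, 5.0842, 4.1289, 0.0]
||prox(x)||_1 = 5.9149 + 5.0842 + 4.1289 + 0.0 = 15.128


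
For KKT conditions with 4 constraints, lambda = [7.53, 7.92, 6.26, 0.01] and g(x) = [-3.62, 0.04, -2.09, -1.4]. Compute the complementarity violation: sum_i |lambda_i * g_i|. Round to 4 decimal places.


KKT complementary slackness check:
lambda_1 * g_1 = 7.53 * -3.62 = -27.2586
lambda_2 * g_2 = 7.92 * 0.04 = 0.3168
lambda_3 * g_3 = 6.26 * -2.09 = -13.0834
lambda_4 * g_4 = 0.01 * -1.4 = -0.014
Total violation = 27.2586 + 0.3168 + 13.0834 + 0.014 = 40.6728


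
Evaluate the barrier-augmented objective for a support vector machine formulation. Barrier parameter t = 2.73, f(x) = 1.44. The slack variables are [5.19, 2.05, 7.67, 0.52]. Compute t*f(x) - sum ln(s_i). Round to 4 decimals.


Step 1: Compute log-barrier.
ln values: [1.6467, 0.7178, 2.0373, -0.6539]
phi = -(1.6467 + 0.7178 + 2.0373 - 0.6539) = -3.748
Step 2: Compute augmented objective.
t*f(x) = 2.73*1.44 = 3.9312
Total = 3.9312 - 3.748 = 0.1832


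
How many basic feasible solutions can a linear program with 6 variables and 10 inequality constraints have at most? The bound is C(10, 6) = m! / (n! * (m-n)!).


Each vertex corresponds to some choice of n active constraints out of m, so the number of vertices is at most C(m, n) = m! / (n!(m-n)!).
m = 10, n = 6
Numerator: 10 * 9 * 8 * 7 * 6 * 5
Denominator: 6! = 720
C(10, 6) = 210


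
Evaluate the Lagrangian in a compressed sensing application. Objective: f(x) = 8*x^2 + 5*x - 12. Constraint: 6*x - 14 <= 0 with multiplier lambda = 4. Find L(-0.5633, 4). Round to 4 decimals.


Step 1: Evaluate f(x).
f(-0.5633) = 8*(-0.5633)^2 + 5*(-0.5633) - 12 = -12.278
Step 2: Evaluate g(x).
g(-0.5633) = 6*-0.5633 - 14 = -17.3798
Step 3: Compute Lagrangian.
L = -12.278 + 4*-17.3798 = -81.7972


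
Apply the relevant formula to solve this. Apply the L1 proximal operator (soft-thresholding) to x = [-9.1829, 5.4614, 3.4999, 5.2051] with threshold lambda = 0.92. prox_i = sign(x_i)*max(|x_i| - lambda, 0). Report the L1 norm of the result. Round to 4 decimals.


Soft-thresholding with lambda = 0.92:
prox(-9.1829) = sign(-9.1829)*max(|-9.1829| - 0.92, 0) = -8.2629
prox(5.4614) = sign(5.4614)*max(|5.4614| - 0.92, 0) = 4.5414
prox(3.4999) = sign(3.4999)*max(|3.4999| - 0.92, 0) = 2.5799
prox(5.2051) = sign(5.2051)*max(|5.2051| - 0.92, 0) = 4.2851
prox(x) = [-8.2629, 4.5414, 2.5799, 4.2851]
||prox(x)||_1 = 8.2629 + 4.5414 + 2.5799 + 4.2851 = 19.6693


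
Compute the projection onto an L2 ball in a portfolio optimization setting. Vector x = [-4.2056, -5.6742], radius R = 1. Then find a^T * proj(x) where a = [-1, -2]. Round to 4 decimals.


Step 1: Compute ||x|| (intermediates to 6 decimals).
||x|| = sqrt((-4.2056)^2 + (-5.6742)^2) = 7.062833
Step 2: Project.
Since ||x|| > R, scale = R/||x|| = 1/7.062833 = 0.141586, proj(x) = scale * x
proj(x) = [-0.595454, -0.803387]
Step 3: Dot product.
a^T * proj(x) = -1*(-0.595454) - 2*(-0.803387) = 2.2022


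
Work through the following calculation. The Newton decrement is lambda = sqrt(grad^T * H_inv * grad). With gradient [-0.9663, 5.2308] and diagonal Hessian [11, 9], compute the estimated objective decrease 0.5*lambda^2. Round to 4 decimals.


Step 1: H is diagonal, so H^(-1) * g = [-0.0878, 0.5812].
Step 2: g^T H^(-1) g = sum_i g_i^2 / H_ii
  = (-0.9663)^2/11 + (5.2308)^2/9
  = 0.0849 + 3.0401 = 3.125
Step 3: Objective decrease = 0.5 * g^T H^(-1) g = 1.5625


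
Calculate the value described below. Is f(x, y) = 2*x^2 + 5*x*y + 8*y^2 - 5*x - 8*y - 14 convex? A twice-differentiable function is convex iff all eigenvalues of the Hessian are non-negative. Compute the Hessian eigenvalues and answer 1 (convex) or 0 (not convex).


The Hessian of f(x,y) = 2*x^2 + 5*x*y + 8*y^2 - 5*x - 8*y - 14 is:
H = [[4, 5], [5, 16]]
Trace = 4 + 16 = 20
Determinant = 4*16 - (5)^2 = 39
Discriminant = (20)^2 - 4*39 = 244.0
Eigenvalues: lambda_1 = 2.1898, lambda_2 = 17.8102
The function is convex.

1


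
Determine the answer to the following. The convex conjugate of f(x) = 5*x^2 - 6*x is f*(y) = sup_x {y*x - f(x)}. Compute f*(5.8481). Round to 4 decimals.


f*(y) = sup_x {y*x - a*x^2 - b*x} = sup_x {(y-b)*x - a*x^2}
FOC: (y - b) - 2a*x = 0 => x* = (y - b)/(2a)
x* = (5.8481 + 6)/(2*5) = 1.1848
f*(5.8481) = (y-b)^2/(4a) = (5.8481 + 6)^2/(4*5)
= 140.3775/20 = 7.0189


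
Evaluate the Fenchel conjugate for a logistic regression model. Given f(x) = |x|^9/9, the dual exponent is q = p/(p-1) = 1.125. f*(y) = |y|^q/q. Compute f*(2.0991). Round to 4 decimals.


The conjugate exponent q satisfies 1/p + 1/q = 1.
p = 9, so q = 9/(9 - 1) = 1.125
|y|^q = 2.0991^1.125 = 2.303
f*(2.0991) = 2.303 / 1.125 = 2.0471


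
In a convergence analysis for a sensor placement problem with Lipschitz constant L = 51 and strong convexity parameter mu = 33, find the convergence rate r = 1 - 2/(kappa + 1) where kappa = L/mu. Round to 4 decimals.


Step 1: Compute the condition number.
kappa = L/mu = 51/33 = 1.5455
Step 2: Compute the convergence rate.
r = 1 - 2/(kappa + 1) = 1 - 2*mu/(L + mu) = (L - mu)/(L + mu) = 18/84 = 0.2143


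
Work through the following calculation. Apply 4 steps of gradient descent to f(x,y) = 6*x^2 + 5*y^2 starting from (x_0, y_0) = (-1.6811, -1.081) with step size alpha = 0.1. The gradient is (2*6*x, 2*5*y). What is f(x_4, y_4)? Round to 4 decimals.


Gradient descent on f(x,y) = 6*x^2 + 5*y^2.
Starting point: (-1.6811, -1.081), alpha = 0.1
Step 1: grad_x = 2*6*-1.6811 = -20.1732, grad_y = 2*5*-1.081 = -10.81
  x_1 = -1.6811 - 0.1*-20.1732 = 0.3362
  y_1 = -1.081 - 0.1*-10.81 = 0.0
Step 2: grad_x = 2*6*0.3362 = 4.0346, grad_y = 2*5*0.0 = 0.0
  x_2 = 0.3362 - 0.1*4.0346 = -0.0672
  y_2 = 0.0 - 0.1*0.0 = 0.0
Step 3: grad_x = 2*6*-0.0672 = -0.8069, grad_y = 2*5*0.0 = 0.0
  x_3 = -0.0672 - 0.1*-0.8069 = 0.0134
  y_3 = 0.0 - 0.1*0.0 = 0.0
Step 4: grad_x = 2*6*0.0134 = 0.1614, grad_y = 2*5*0.0 = 0.0
  x_4 = 0.0134 - 0.1*0.1614 = -0.0027
  y_4 = 0.0 - 0.1*0.0 = 0.0
f(-0.0027, 0.0) = 6*(-0.0027)^2 + 5*0.0^2 = 0.0


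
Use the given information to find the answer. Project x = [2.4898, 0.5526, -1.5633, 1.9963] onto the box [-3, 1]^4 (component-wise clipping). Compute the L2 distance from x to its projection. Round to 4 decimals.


Project each component onto [-3, 1].
clip(2.4898) = 1.0, clip(0.5526) = 0.5526, clip(-1.5633) = -1.5633, clip(1.9963) = 1.0
Projection = [1.0, 0.5526, -1.5633, 1.0]
Squared diffs: [2.2195, 0.0, 0.0, 0.9926]
Distance = sqrt(3.2121) = 1.7922


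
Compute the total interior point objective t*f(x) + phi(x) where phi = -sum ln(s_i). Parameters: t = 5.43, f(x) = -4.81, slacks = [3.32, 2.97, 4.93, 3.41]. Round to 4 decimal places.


Step 1: Compute log-barrier.
ln values: [1.2, 1.0886, 1.5953, 1.2267]
phi = -(1.2 + 1.0886 + 1.5953 + 1.2267) = -5.1106
Step 2: Compute augmented objective.
t*f(x) = 5.43*-4.81 = -26.1183
Total = -26.1183 - 5.1106 = -31.2289


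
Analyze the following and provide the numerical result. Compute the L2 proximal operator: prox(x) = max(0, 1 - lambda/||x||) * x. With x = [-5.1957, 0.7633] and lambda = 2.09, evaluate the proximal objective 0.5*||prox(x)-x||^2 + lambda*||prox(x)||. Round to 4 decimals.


Step 1: Compute ||x||.
||x|| = 5.2515
Step 2: Compute scaling factor.
scale = max(0, 1 - 2.09/5.2515) = 0.602
Step 3: prox(x) = [-3.1279, 0.4595]
||prox(x)|| = 3.1615
Step 4: Proximal objective.
0.5*||prox-x||^2 = 2.1841
lambda*||prox|| = 6.6075
Total = 8.7915


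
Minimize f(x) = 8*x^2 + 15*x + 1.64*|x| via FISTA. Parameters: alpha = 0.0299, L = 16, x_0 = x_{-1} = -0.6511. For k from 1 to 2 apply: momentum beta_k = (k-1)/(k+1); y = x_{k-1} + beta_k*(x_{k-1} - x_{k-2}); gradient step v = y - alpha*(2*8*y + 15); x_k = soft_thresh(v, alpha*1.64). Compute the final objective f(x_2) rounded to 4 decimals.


FISTA on f(x) = 8*x^2 + 15*x + 1.64*|x|
L = 16, alpha = 0.0299
Iteration 1: beta = 0.0, y = -0.6511 + 0.0*(-0.6511 + 0.6511) = -0.6511
  grad(y) = 4.5824, v = y - alpha*grad = -0.7881
  prox(v) = soft_thresh(-0.7881, 0.049) = -0.7391
Iteration 2: beta = 0.3333, y = -0.7391 + 0.3333*(-0.7391 + 0.6511) = -0.7684
  grad(y) = 2.7055, v = y - alpha*grad = -0.8493
  prox(v) = soft_thresh(-0.8493, 0.049) = -0.8003
f(x_2) = 8*(-0.8003)^2 + 15*(-0.8003) + 1.64*|-0.8003| = -5.5681


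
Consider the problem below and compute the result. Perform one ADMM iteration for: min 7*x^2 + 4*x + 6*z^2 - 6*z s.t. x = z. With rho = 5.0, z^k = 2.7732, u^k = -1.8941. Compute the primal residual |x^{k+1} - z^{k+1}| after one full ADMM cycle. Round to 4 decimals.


ADMM iteration with rho = 5.0, z^k = 2.7732, u^k = -1.8941
Step 1: x-update.
Minimize 7*x^2 + 4*x + (5.0/2)*(x - 2.7732 - 1.8941)^2
FOC: (2*7 + 5.0)*x = -4 + 5.0*(2.7732 + 1.8941)
x^{k+1} = 1.0177
Step 2: z-update.
Minimize 6*z^2 - 6*z + (5.0/2)*(1.0177 - z - 1.8941)^2
FOC: (2*6 + 5.0)*z = 6 + 5.0*(1.0177 - 1.8941)
z^{k+1} = 0.0952
Step 3: u-update.
u^{k+1} = -1.8941 + 1.0177 - 0.0952 = -0.9716
Step 4: Primal residual = |1.0177 - 0.0952| = 0.9225


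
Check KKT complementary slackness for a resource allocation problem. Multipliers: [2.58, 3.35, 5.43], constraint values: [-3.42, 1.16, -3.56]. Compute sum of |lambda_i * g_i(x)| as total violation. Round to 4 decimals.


KKT complementary slackness check:
lambda_1 * g_1 = 2.58 * -3.42 = -8.8236
lambda_2 * g_2 = 3.35 * 1.16 = 3.886
lambda_3 * g_3 = 5.43 * -3.56 = -19.3308
Total violation = 8.8236 + 3.886 + 19.3308 = 32.0404


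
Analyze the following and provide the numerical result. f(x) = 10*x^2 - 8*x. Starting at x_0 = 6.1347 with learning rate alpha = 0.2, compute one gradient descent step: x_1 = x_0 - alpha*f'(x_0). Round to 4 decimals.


We compute the gradient at x_0 and apply the update.
f'(x) = 20*x - 8
f'(6.1347) = 20*6.1347 - 8 = 114.694
x_1 = 6.1347 - 0.2*114.694 = -16.8041


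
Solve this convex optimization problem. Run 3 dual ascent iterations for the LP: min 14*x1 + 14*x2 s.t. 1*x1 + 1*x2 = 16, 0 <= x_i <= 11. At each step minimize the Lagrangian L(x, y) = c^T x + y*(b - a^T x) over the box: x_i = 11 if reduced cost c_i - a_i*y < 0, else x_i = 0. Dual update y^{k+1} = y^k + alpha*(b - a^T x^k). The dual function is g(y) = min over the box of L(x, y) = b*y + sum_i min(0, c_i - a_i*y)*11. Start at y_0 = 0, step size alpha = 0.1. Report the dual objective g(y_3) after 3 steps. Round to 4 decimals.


Dual ascent for LP: min 14*x1 + 14*x2, 1*x1 + 1*x2 = 16, 0 <= x_i <= 11
Step 1: y^k = 0.0, reduced costs: (14.0, 14.0)
  x^k = (0.0, 0.0), subgradient = b - a^T x = 16.0
  y^{k+1} = 0.0 + 0.1*16.0 = 1.6
Step 2: y^k = 1.6, reduced costs: (12.4, 12.4)
  x^k = (0.0, 0.0), subgradient = b - a^T x = 16.0
  y^{k+1} = 1.6 + 0.1*16.0 = 3.2
Step 3: y^k = 3.2, reduced costs: (10.8, 10.8)
  x^k = (0.0, 0.0), subgradient = b - a^T x = 16.0
  y^{k+1} = 3.2 + 0.1*16.0 = 4.8
Dual objective at y_3 = 4.8: reduced costs (9.2, 9.2), box minimizer x = (0.0, 0.0)
g(y_3) = b*y + (c1 - a1*y)*x1 + (c2 - a2*y)*x2 = 16*4.8 + 9.2*0.0 + 9.2*0.0 = 76.8 + 0.0 + 0.0 = 76.8


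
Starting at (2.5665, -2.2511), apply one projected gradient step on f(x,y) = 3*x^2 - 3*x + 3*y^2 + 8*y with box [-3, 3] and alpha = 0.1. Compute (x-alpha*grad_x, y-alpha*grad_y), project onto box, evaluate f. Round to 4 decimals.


Step 1: Compute gradient at (2.5665, -2.2511).
grad_x = 2*3*2.5665 - 3 = 12.399
grad_y = 2*3*-2.2511 + 8 = -5.5066
Step 2: Gradient step.
x_raw = 2.5665 - 0.1*12.399 = 1.3266
y_raw = -2.2511 - 0.1*-5.5066 = -1.7004
Step 3: Project onto [-3, 3].
x_proj = clip(1.3266) = 1.3266
y_proj = clip(-1.7004) = -1.7004
Step 4: Evaluate f.
f(1.3266, -1.7004) = -3.6292


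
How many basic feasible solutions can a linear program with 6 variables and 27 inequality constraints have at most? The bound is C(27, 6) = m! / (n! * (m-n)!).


Each vertex corresponds to some choice of n active constraints out of m, so the number of vertices is at most C(m, n) = m! / (n!(m-n)!).
m = 27, n = 6
Numerator: 27 * 26 * 25 * 24 * 23 * 22
Denominator: 6! = 720
C(27, 6) = 296010


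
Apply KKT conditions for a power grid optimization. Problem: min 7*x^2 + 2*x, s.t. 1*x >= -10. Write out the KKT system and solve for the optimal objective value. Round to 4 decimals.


Step 1: Try lambda = 0 (constraint inactive).
Stationarity: 2*7*x + 2 = 0
x* = -2/(2*7) = -1/7 = -0.1429 (rounded; the exact value -1/7 is used below)
Check constraint: 1*-0.1429 = -0.1429 >= -10 -- satisfied.
Step 2: Compute optimal value.
f(x*) = 7*(-1/7)^2 + 2*(-1/7) = -0.1429


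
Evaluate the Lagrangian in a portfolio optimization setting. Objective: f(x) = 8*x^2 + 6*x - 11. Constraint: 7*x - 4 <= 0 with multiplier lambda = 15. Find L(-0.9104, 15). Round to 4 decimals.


Step 1: Evaluate f(x).
f(-0.9104) = 8*(-0.9104)^2 + 6*(-0.9104) - 11 = -9.8318
Step 2: Evaluate g(x).
g(-0.9104) = 7*-0.9104 - 4 = -10.3728
Step 3: Compute Lagrangian.
L = -9.8318 + 15*-10.3728 = -165.4238


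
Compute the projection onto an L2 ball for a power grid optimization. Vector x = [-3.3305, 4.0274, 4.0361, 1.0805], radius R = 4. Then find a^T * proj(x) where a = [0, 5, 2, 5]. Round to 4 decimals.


Step 1: Compute ||x|| (intermediates to 6 decimals).
||x|| = sqrt((-3.3305)^2 + 4.0274^2 + 4.0361^2 + 1.0805^2) = 6.691021
Step 2: Project.
Since ||x|| > R, scale = R/||x|| = 4/6.691021 = 0.597816, proj(x) = scale * x
proj(x) = [-1.991026, 2.407644, 2.412845, 0.64594]
Step 3: Dot product.
a^T * proj(x) = 0*(-1.991026) + 5*2.407644 + 2*2.412845 + 5*0.64594 = 20.0936


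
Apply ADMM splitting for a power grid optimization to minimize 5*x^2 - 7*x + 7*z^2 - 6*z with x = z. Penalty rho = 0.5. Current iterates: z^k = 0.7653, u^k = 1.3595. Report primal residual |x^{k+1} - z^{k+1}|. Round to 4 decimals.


ADMM iteration with rho = 0.5, z^k = 0.7653, u^k = 1.3595
Step 1: x-update.
Minimize 5*x^2 - 7*x + (0.5/2)*(x - 0.7653 + 1.3595)^2
FOC: (2*5 + 0.5)*x = 7 + 0.5*(0.7653 - 1.3595)
x^{k+1} = 0.6384
Step 2: z-update.
Minimize 7*z^2 - 6*z + (0.5/2)*(0.6384 - z + 1.3595)^2
FOC: (2*7 + 0.5)*z = 6 + 0.5*(0.6384 + 1.3595)
z^{k+1} = 0.4827
Step 3: u-update.
u^{k+1} = 1.3595 + 0.6384 - 0.4827 = 1.5152
Step 4: Primal residual = |0.6384 - 0.4827| = 0.1557


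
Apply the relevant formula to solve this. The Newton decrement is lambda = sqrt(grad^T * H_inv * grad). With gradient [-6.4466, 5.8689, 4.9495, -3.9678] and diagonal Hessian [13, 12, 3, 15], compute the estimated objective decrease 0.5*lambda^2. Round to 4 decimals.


Step 1: H is diagonal, so H^(-1) * g = [-0.4959, 0.4891, 1.6498, -0.2645].
Step 2: g^T H^(-1) g = sum_i g_i^2 / H_ii
  = (-6.4466)^2/13 + (5.8689)^2/12 + (4.9495)^2/3 + (-3.9678)^2/15
  = 3.1968 + 2.8703 + 8.1659 + 1.0496 = 15.2826
Step 3: Objective decrease = 0.5 * g^T H^(-1) g = 7.6413


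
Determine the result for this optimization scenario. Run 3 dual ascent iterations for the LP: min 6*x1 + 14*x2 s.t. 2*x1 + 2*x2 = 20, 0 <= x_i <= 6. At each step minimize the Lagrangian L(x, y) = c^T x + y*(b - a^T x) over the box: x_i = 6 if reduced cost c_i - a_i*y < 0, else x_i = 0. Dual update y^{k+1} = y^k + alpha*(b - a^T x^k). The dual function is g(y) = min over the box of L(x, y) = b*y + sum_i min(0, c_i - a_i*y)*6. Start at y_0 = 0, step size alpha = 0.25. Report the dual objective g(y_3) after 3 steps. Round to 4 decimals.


Dual ascent for LP: min 6*x1 + 14*x2, 2*x1 + 2*x2 = 20, 0 <= x_i <= 6
Step 1: y^k = 0.0, reduced costs: (6.0, 14.0)
  x^k = (0.0, 0.0), subgradient = b - a^T x = 20.0
  y^{k+1} = 0.0 + 0.25*20.0 = 5.0
Step 2: y^k = 5.0, reduced costs: (-4.0, 4.0)
  x^k = (6.0, 0.0), subgradient = b - a^T x = 8.0
  y^{k+1} = 5.0 + 0.25*8.0 = 7.0
Step 3: y^k = 7.0, reduced costs: (-8.0, 0.0)
  x^k = (6.0, 0.0), subgradient = b - a^T x = 8.0
  y^{k+1} = 7.0 + 0.25*8.0 = 9.0
Dual objective at y_3 = 9.0: reduced costs (-12.0, -4.0), box minimizer x = (6.0, 6.0)
g(y_3) = b*y + (c1 - a1*y)*x1 + (c2 - a2*y)*x2 = 20*9.0 + (-12.0)*6.0 + (-4.0)*6.0 = 180.0 - 72.0 - 24.0 = 84.0


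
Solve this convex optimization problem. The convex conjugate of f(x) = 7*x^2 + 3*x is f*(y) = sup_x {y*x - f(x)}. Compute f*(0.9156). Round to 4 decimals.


f*(y) = sup_x {y*x - a*x^2 - b*x} = sup_x {(y-b)*x - a*x^2}
FOC: (y - b) - 2a*x = 0 => x* = (y - b)/(2a)
x* = (0.9156 - 3)/(2*7) = -0.1489
f*(0.9156) = (y-b)^2/(4a) = (0.9156 - 3)^2/(4*7)
= 4.3447/28 = 0.1552


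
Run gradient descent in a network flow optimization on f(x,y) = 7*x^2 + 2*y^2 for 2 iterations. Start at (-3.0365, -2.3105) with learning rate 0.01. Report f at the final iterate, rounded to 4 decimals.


Gradient descent on f(x,y) = 7*x^2 + 2*y^2.
Starting point: (-3.0365, -2.3105), alpha = 0.01
Step 1: grad_x = 2*7*-3.0365 = -42.511, grad_y = 2*2*-2.3105 = -9.242
  x_1 = -3.0365 - 0.01*-42.511 = -2.6114
  y_1 = -2.3105 - 0.01*-9.242 = -2.2181
Step 2: grad_x = 2*7*-2.6114 = -36.5595, grad_y = 2*2*-2.2181 = -8.8723
  x_2 = -2.6114 - 0.01*-36.5595 = -2.2458
  y_2 = -2.2181 - 0.01*-8.8723 = -2.1294
f(-2.2458, -2.1294) = 7*(-2.2458)^2 + 2*(-2.1294)^2 = 44.3735


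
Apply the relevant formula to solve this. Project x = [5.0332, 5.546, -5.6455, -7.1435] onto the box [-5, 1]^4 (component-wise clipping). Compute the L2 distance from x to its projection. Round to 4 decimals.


Project each component onto [-5, 1].
clip(5.0332) = 1.0, clip(5.546) = 1.0, clip(-5.6455) = -5.0, clip(-7.1435) = -5.0
Projection = [1.0, 1.0, -5.0, -5.0]
Squared diffs: [16.2667, 20.6661, 0.4167, 4.5946]
Distance = sqrt(41.9441) = 6.4764


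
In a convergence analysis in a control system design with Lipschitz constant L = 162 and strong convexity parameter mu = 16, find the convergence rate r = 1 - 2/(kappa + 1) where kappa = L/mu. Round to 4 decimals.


Step 1: Compute the condition number.
kappa = L/mu = 162/16 = 10.125
Step 2: Compute the convergence rate.
r = 1 - 2/(kappa + 1) = 1 - 2*mu/(L + mu) = (L - mu)/(L + mu) = 146/178 = 0.8202


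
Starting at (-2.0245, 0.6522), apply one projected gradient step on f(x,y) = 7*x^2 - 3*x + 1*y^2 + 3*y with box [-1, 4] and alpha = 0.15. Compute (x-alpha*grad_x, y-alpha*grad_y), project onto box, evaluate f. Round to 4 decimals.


Step 1: Compute gradient at (-2.0245, 0.6522).
grad_x = 2*7*-2.0245 - 3 = -31.343
grad_y = 2*1*0.6522 + 3 = 4.3044
Step 2: Gradient step.
x_raw = -2.0245 - 0.15*-31.343 = 2.677
y_raw = 0.6522 - 0.15*4.3044 = 0.0065
Step 3: Project onto [-1, 4].
x_proj = clip(2.677) = 2.677
y_proj = clip(0.0065) = 0.0065
Step 4: Evaluate f.
f(2.677, 0.0065) = 42.1512


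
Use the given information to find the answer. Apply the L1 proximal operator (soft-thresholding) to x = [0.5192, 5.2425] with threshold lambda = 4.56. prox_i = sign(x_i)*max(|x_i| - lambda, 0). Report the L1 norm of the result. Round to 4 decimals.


Soft-thresholding with lambda = 4.56:
prox(0.5192) = sign(0.5192)*max(|0.5192| - 4.56, 0) = 0.0
prox(5.2425) = sign(5.2425)*max(|5.2425| - 4.56, 0) = 0.6825
prox(x) = [0.0, 0.6825]
||prox(x)||_1 = 0.0 + 0.6825 = 0.6825


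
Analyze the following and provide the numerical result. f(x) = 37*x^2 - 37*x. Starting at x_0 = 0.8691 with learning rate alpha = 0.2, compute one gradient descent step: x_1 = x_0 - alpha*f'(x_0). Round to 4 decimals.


We compute the gradient at x_0 and apply the update.
f'(x) = 74*x - 37
f'(0.8691) = 74*0.8691 - 37 = 27.3134
x_1 = 0.8691 - 0.2*27.3134 = -4.5936


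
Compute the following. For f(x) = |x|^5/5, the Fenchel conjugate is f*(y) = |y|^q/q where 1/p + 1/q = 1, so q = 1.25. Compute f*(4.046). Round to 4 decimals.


The conjugate exponent q satisfies 1/p + 1/q = 1.
p = 5, so q = 5/(5 - 1) = 1.25
|y|^q = 4.046^1.25 = 5.7383
f*(4.046) = 5.7383 / 1.25 = 4.5906


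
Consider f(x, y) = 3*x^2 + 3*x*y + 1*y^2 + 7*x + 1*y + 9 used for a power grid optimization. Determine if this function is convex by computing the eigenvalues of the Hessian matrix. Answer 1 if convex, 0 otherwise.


The Hessian of f(x,y) = 3*x^2 + 3*x*y + 1*y^2 + 7*x + 1*y + 9 is:
H = [[6, 3], [3, 2]]
Trace = 6 + 2 = 8
Determinant = 6*2 - (3)^2 = 3
Discriminant = (8)^2 - 4*3 = 52.0
Eigenvalues: lambda_1 = 0.3944, lambda_2 = 7.6056
The function is convex.

1


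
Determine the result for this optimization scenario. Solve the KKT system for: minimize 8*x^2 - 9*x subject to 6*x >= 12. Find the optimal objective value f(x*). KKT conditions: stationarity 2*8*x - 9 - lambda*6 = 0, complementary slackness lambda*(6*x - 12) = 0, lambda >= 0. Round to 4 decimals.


Step 1: Try lambda = 0 (constraint inactive).
x_unc = 9/(2*8) = 0.5625
Check: 6*0.5625 = 3.375 < 12 -- violated!
Step 2: Constraint must be active: 6*x = 12
x* = 12/6 = 2.0
lambda = (2*8*2.0 - 9)/6 = 3.8333
Step 3: Compute optimal value.
f(x*) = 8*2.0^2 - 9*2.0 = 14.0


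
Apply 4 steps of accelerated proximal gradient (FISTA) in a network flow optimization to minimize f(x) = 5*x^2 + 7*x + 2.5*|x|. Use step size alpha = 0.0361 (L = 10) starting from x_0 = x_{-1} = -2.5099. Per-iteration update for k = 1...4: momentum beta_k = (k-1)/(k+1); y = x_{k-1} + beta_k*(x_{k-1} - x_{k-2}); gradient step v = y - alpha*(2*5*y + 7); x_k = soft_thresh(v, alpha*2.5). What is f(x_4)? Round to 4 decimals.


FISTA on f(x) = 5*x^2 + 7*x + 2.5*|x|
L = 10, alpha = 0.0361
Iteration 1: beta = 0.0, y = -2.5099 + 0.0*(-2.5099 + 2.5099) = -2.5099
  grad(y) = -18.099, v = y - alpha*grad = -1.8565
  prox(v) = soft_thresh(-1.8565, 0.0903) = -1.7663
Iteration 2: beta = 0.3333, y = -1.7663 + 0.3333*(-1.7663 + 2.5099) = -1.5184
  grad(y) = -8.184, v = y - alpha*grad = -1.223
  prox(v) = soft_thresh(-1.223, 0.0903) = -1.1327
Iteration 3: beta = 0.5, y = -1.1327 + 0.5*(-1.1327 + 1.7663) = -0.8159
  grad(y) = -1.1592, v = y - alpha*grad = -0.7741
  prox(v) = soft_thresh(-0.7741, 0.0903) = -0.6838
Iteration 4: beta = 0.6, y = -0.6838 + 0.6*(-0.6838 + 1.1327) = -0.4145
  grad(y) = 2.855, v = y - alpha*grad = -0.5176
  prox(v) = soft_thresh(-0.5176, 0.0903) = -0.4273
f(x_4) = 5*(-0.4273)^2 + 7*(-0.4273) + 2.5*|-0.4273| = -1.0099


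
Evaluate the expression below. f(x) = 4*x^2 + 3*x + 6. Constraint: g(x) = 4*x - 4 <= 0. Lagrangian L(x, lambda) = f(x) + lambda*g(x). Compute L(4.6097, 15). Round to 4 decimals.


Step 1: Evaluate f(x).
f(4.6097) = 4*4.6097^2 + 3*4.6097 + 6 = 104.8264
Step 2: Evaluate g(x).
g(4.6097) = 4*4.6097 - 4 = 14.4388
Step 3: Compute Lagrangian.
L = 104.8264 + 15*14.4388 = 321.4084


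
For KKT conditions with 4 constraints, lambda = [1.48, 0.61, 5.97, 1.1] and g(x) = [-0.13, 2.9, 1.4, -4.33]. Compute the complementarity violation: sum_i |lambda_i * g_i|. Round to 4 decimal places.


KKT complementary slackness check:
lambda_1 * g_1 = 1.48 * -0.13 = -0.1924
lambda_2 * g_2 = 0.61 * 2.9 = 1.769
lambda_3 * g_3 = 5.97 * 1.4 = 8.358
lambda_4 * g_4 = 1.1 * -4.33 = -4.763
Total violation = 0.1924 + 1.769 + 8.358 + 4.763 = 15.0824


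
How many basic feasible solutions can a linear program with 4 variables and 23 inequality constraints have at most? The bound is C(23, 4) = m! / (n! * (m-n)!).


Each vertex corresponds to some choice of n active constraints out of m, so the number of vertices is at most C(m, n) = m! / (n!(m-n)!).
m = 23, n = 4
Numerator: 23 * 22 * 21 * 20
Denominator: 4! = 24
C(23, 4) = 8855


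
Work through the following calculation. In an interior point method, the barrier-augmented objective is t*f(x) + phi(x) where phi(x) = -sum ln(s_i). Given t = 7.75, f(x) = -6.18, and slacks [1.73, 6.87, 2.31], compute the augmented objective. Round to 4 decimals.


Step 1: Compute log-barrier.
ln values: [0.5481, 1.9272, 0.8372]
phi = -(0.5481 + 1.9272 + 0.8372) = -3.3125
Step 2: Compute augmented objective.
t*f(x) = 7.75*-6.18 = -47.895
Total = -47.895 - 3.3125 = -51.2075


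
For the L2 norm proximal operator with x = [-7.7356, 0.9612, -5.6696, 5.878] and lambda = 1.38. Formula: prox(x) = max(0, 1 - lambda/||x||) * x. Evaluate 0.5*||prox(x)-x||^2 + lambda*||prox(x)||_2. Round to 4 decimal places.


Step 1: Compute ||x||.
||x|| = 11.2898
Step 2: Compute scaling factor.
scale = max(0, 1 - 1.38/11.2898) = 0.8778
Step 3: prox(x) = [-6.79, 0.8437, -4.9766, 5.1595]
||prox(x)|| = 9.9098
Step 4: Proximal objective.
0.5*||prox-x||^2 = 0.9522
lambda*||prox|| = 13.6755
Total = 14.6277


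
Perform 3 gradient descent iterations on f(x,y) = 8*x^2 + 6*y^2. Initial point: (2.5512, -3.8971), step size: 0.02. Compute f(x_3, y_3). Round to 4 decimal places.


Gradient descent on f(x,y) = 8*x^2 + 6*y^2.
Starting point: (2.5512, -3.8971), alpha = 0.02
Step 1: grad_x = 2*8*2.5512 = 40.8192, grad_y = 2*6*-3.8971 = -46.7652
  x_1 = 2.5512 - 0.02*40.8192 = 1.7348
  y_1 = -3.8971 - 0.02*-46.7652 = -2.9618
Step 2: grad_x = 2*8*1.7348 = 27.7571, grad_y = 2*6*-2.9618 = -35.5416
  x_2 = 1.7348 - 0.02*27.7571 = 1.1797
  y_2 = -2.9618 - 0.02*-35.5416 = -2.251
Step 3: grad_x = 2*8*1.1797 = 18.8748, grad_y = 2*6*-2.251 = -27.0116
  x_3 = 1.1797 - 0.02*18.8748 = 0.8022
  y_3 = -2.251 - 0.02*-27.0116 = -1.7107
f(0.8022, -1.7107) = 8*0.8022^2 + 6*(-1.7107)^2 = 22.7076


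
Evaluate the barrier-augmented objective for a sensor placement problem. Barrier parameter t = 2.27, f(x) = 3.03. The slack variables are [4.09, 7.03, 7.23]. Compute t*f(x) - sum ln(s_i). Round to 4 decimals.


Step 1: Compute log-barrier.
ln values: [1.4085, 1.9502, 1.9782]
phi = -(1.4085 + 1.9502 + 1.9782) = -5.337
Step 2: Compute augmented objective.
t*f(x) = 2.27*3.03 = 6.8781
Total = 6.8781 - 5.337 = 1.5411


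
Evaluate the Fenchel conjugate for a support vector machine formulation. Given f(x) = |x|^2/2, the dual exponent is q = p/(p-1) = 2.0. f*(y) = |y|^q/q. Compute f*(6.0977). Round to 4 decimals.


The conjugate exponent q satisfies 1/p + 1/q = 1.
p = 2, so q = 2/(2 - 1) = 2.0
|y|^q = 6.0977^2.0 = 37.1819
f*(6.0977) = 37.1819 / 2.0 = 18.591


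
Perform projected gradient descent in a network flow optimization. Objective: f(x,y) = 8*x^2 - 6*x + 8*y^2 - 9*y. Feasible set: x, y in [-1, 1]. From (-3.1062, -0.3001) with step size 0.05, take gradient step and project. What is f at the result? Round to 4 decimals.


Step 1: Compute gradient at (-3.1062, -0.3001).
grad_x = 2*8*-3.1062 - 6 = -55.6992
grad_y = 2*8*-0.3001 - 9 = -13.8016
Step 2: Gradient step.
x_raw = -3.1062 - 0.05*-55.6992 = -0.3212
y_raw = -0.3001 - 0.05*-13.8016 = 0.39
Step 3: Project onto [-1, 1].
x_proj = clip(-0.3212) = -0.3212
y_proj = clip(0.39) = 0.39
Step 4: Evaluate f.
f(-0.3212, 0.39) = 0.4599


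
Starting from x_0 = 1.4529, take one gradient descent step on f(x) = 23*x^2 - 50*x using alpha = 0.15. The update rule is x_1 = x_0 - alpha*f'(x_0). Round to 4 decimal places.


We compute the gradient at x_0 and apply the update.
f'(x) = 46*x - 50
f'(1.4529) = 46*1.4529 - 50 = 16.8334
x_1 = 1.4529 - 0.15*16.8334 = -1.0721


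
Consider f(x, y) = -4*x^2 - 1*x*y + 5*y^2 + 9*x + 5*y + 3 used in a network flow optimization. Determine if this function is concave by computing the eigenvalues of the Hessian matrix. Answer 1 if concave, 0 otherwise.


The Hessian of f(x,y) = -4*x^2 - 1*x*y + 5*y^2 + 9*x + 5*y + 3 is:
H = [[-8, -1], [-1, 10]]
Trace = -8 + 10 = 2
Determinant = -8*10 - (-1)^2 = -81
Discriminant = (2)^2 - 4*-81 = 328.0
Eigenvalues: lambda_1 = -8.0554, lambda_2 = 10.0554
The function is not concave.

0


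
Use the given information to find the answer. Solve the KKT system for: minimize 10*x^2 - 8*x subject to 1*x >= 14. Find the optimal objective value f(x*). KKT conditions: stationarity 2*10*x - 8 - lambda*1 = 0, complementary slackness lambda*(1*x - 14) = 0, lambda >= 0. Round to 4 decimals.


Step 1: Try lambda = 0 (constraint inactive).
x_unc = 8/(2*10) = 0.4
Check: 1*0.4 = 0.4 < 14 -- violated!
Step 2: Constraint must be active: 1*x = 14
x* = 14/1 = 14.0
lambda = (2*10*14.0 - 8)/1 = 272.0
Step 3: Compute optimal value.
f(x*) = 10*14.0^2 - 8*14.0 = 1848.0


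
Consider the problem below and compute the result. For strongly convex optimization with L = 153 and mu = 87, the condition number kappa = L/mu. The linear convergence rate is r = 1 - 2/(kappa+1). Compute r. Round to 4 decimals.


Step 1: Compute the condition number.
kappa = L/mu = 153/87 = 1.7586
Step 2: Compute the convergence rate.
r = 1 - 2/(kappa + 1) = 1 - 2*mu/(L + mu) = (L - mu)/(L + mu) = 66/240 = 0.275


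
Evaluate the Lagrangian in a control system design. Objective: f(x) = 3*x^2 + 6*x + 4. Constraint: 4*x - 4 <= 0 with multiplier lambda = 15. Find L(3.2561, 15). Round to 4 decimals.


Step 1: Evaluate f(x).
f(3.2561) = 3*3.2561^2 + 6*3.2561 + 4 = 55.3432
Step 2: Evaluate g(x).
g(3.2561) = 4*3.2561 - 4 = 9.0244
Step 3: Compute Lagrangian.
L = 55.3432 + 15*9.0244 = 190.7092


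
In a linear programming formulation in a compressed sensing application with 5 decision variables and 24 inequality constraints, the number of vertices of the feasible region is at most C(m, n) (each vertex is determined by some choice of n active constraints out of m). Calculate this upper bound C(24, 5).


Each vertex corresponds to some choice of n active constraints out of m, so the number of vertices is at most C(m, n) = m! / (n!(m-n)!).
m = 24, n = 5
Numerator: 24 * 23 * 22 * 21 * 20
Denominator: 5! = 120
C(24, 5) = 42504


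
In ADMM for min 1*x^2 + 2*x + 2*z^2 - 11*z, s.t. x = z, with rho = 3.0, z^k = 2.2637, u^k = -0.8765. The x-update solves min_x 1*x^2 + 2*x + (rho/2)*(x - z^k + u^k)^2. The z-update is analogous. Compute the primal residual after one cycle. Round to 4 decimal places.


ADMM iteration with rho = 3.0, z^k = 2.2637, u^k = -0.8765
Step 1: x-update.
Minimize 1*x^2 + 2*x + (3.0/2)*(x - 2.2637 - 0.8765)^2
FOC: (2*1 + 3.0)*x = -2 + 3.0*(2.2637 + 0.8765)
x^{k+1} = 1.4841
Step 2: z-update.
Minimize 2*z^2 - 11*z + (3.0/2)*(1.4841 - z - 0.8765)^2
FOC: (2*2 + 3.0)*z = 11 + 3.0*(1.4841 - 0.8765)
z^{k+1} = 1.8318
Step 3: u-update.
u^{k+1} = -0.8765 + 1.4841 - 1.8318 = -1.2242
Step 4: Primal residual = |1.4841 - 1.8318| = 0.3477


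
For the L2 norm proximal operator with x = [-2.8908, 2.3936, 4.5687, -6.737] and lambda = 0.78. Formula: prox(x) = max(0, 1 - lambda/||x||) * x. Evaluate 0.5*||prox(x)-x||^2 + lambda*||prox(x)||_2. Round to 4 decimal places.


Step 1: Compute ||x||.
||x|| = 8.9636
Step 2: Compute scaling factor.
scale = max(0, 1 - 0.78/8.9636) = 0.913
Step 3: prox(x) = [-2.6392, 2.1853, 4.1711, -6.1508]
||prox(x)|| = 8.1836
Step 4: Proximal objective.
0.5*||prox-x||^2 = 0.3042
lambda*||prox|| = 6.3832
Total = 6.6874


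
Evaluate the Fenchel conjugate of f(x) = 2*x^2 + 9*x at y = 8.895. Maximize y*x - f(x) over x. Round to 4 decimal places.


f*(y) = sup_x {y*x - a*x^2 - b*x} = sup_x {(y-b)*x - a*x^2}
FOC: (y - b) - 2a*x = 0 => x* = (y - b)/(2a)
x* = (8.895 - 9)/(2*2) = -0.0263
f*(8.895) = (y-b)^2/(4a) = (8.895 - 9)^2/(4*2)
= 0.011/8 = 0.0014


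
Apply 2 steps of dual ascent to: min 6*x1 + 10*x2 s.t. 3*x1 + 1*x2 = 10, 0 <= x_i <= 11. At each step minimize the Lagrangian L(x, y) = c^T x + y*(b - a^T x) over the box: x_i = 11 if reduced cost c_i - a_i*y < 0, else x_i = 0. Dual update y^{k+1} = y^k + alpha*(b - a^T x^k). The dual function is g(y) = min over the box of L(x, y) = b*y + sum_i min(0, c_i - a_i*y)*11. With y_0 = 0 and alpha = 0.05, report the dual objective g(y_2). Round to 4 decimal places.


Dual ascent for LP: min 6*x1 + 10*x2, 3*x1 + 1*x2 = 10, 0 <= x_i <= 11
Step 1: y^k = 0.0, reduced costs: (6.0, 10.0)
  x^k = (0.0, 0.0), subgradient = b - a^T x = 10.0
  y^{k+1} = 0.0 + 0.05*10.0 = 0.5
Step 2: y^k = 0.5, reduced costs: (4.5, 9.5)
  x^k = (0.0, 0.0), subgradient = b - a^T x = 10.0
  y^{k+1} = 0.5 + 0.05*10.0 = 1.0
Dual objective at y_2 = 1.0: reduced costs (3.0, 9.0), box minimizer x = (0.0, 0.0)
g(y_2) = b*y + (c1 - a1*y)*x1 + (c2 - a2*y)*x2 = 10*1.0 + 3.0*0.0 + 9.0*0.0 = 10.0 + 0.0 + 0.0 = 10.0


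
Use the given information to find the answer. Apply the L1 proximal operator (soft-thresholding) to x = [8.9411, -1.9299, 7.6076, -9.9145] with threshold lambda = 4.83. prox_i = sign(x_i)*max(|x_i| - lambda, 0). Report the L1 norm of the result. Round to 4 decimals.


Soft-thresholding with lambda = 4.83:
prox(8.9411) = sign(8.9411)*max(|8.9411| - 4.83, 0) = 4.1111
prox(-1.9299) = sign(-1.9299)*max(|-1.9299| - 4.83, 0) = 0.0
prox(7.6076) = sign(7.6076)*max(|7.6076| - 4.83, 0) = 2.7776
prox(-9.9145) = sign(-9.9145)*max(|-9.9145| - 4.83, 0) = -5.0845
prox(x) = [4.1111, 0.0, 2.7776, -5.0845]
||prox(x)||_1 = 4.1111 + 0.0 + 2.7776 + 5.0845 = 11.9732


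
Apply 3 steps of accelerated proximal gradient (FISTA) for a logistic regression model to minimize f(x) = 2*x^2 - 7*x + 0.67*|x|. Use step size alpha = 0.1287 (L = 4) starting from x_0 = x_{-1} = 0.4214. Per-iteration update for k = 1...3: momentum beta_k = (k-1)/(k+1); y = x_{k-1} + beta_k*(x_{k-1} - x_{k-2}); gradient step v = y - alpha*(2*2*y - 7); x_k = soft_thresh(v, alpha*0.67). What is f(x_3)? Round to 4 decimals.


FISTA on f(x) = 2*x^2 - 7*x + 0.67*|x|
L = 4, alpha = 0.1287
Iteration 1: beta = 0.0, y = 0.4214 + 0.0*(0.4214 - 0.4214) = 0.4214
  grad(y) = -5.3144, v = y - alpha*grad = 1.1054
  prox(v) = soft_thresh(1.1054, 0.0862) = 1.0191
Iteration 2: beta = 0.3333, y = 1.0191 + 0.3333*(1.0191 - 0.4214) = 1.2184
  grad(y) = -2.1265, v = y - alpha*grad = 1.4921
  prox(v) = soft_thresh(1.4921, 0.0862) = 1.4058
Iteration 3: beta = 0.5, y = 1.4058 + 0.5*(1.4058 - 1.0191) = 1.5992
  grad(y) = -0.6033, v = y - alpha*grad = 1.6768
  prox(v) = soft_thresh(1.6768, 0.0862) = 1.5906
f(x_3) = 2*1.5906^2 - 7*1.5906 + 0.67*|1.5906| = -5.0085
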